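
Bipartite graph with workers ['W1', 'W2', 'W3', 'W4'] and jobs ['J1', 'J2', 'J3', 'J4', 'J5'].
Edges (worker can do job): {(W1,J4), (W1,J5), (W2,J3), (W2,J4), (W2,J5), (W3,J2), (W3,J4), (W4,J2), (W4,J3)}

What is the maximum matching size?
Maximum matching size = 4

Maximum matching: {(W1,J5), (W2,J3), (W3,J4), (W4,J2)}
Size: 4

This assigns 4 workers to 4 distinct jobs.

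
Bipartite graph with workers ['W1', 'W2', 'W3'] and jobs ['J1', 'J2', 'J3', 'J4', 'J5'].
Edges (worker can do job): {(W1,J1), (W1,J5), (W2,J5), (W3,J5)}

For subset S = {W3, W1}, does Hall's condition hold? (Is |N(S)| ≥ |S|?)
Yes: |N(S)| = 2, |S| = 2

Subset S = {W3, W1}
Neighbors N(S) = {J1, J5}

|N(S)| = 2, |S| = 2
Hall's condition: |N(S)| ≥ |S| is satisfied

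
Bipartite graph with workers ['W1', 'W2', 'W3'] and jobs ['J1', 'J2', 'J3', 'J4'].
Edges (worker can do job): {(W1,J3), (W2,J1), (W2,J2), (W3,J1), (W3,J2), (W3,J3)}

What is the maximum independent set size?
Maximum independent set = 4

By König's theorem:
- Min vertex cover = Max matching = 3
- Max independent set = Total vertices - Min vertex cover
- Max independent set = 7 - 3 = 4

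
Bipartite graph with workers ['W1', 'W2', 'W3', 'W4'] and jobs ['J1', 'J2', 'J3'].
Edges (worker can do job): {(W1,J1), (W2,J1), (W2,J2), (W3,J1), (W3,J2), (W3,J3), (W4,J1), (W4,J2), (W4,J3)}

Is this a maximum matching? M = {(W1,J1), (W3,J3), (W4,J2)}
Yes, size 3 is maximum

Proposed matching has size 3.
Maximum matching size for this graph: 3.

This is a maximum matching.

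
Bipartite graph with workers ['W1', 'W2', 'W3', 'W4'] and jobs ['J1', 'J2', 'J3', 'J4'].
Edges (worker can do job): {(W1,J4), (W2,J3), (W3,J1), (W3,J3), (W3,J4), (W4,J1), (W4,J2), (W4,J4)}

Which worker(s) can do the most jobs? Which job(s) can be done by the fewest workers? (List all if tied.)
Most versatile: W3, W4 (3 jobs); Least covered: J2 (1 workers)

Worker degrees (jobs they can do): W1:1, W2:1, W3:3, W4:3
Job degrees (workers who can do it): J1:2, J2:1, J3:2, J4:3

Maximum worker degree is 3, achieved by: W3, W4
Minimum job degree is 1, achieved by: J2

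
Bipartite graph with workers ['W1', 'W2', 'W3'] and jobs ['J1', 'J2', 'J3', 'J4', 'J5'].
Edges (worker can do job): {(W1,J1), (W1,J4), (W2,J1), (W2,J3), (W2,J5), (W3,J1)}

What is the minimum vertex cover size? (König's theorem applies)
Minimum vertex cover size = 3

By König's theorem: in bipartite graphs,
min vertex cover = max matching = 3

Maximum matching has size 3, so minimum vertex cover also has size 3.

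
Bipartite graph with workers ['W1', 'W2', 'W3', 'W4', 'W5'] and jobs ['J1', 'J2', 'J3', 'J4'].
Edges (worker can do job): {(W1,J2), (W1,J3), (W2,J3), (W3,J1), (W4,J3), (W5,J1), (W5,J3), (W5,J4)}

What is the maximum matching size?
Maximum matching size = 4

Maximum matching: {(W1,J2), (W3,J1), (W4,J3), (W5,J4)}
Size: 4

This assigns 4 workers to 4 distinct jobs.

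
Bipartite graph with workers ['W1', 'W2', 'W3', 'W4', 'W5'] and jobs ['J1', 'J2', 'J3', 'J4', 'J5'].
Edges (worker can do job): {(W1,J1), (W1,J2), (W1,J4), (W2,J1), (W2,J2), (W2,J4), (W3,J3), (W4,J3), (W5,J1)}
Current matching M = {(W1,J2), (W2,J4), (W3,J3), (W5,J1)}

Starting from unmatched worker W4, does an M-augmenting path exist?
No augmenting path from W4

Alternating search from W4 reaches jobs: {J3}.
Every reachable job is already matched in M, and following those matched edges back to workers exposes no further unvisited jobs.
No M-augmenting path from W4 exists.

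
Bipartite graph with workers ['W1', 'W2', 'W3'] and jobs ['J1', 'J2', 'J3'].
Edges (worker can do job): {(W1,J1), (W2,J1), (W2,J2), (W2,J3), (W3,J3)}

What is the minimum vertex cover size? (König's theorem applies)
Minimum vertex cover size = 3

By König's theorem: in bipartite graphs,
min vertex cover = max matching = 3

Maximum matching has size 3, so minimum vertex cover also has size 3.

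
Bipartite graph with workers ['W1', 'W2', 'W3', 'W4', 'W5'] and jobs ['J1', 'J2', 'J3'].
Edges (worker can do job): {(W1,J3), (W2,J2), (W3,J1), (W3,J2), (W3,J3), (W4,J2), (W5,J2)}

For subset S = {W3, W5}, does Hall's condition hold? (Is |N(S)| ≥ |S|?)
Yes: |N(S)| = 3, |S| = 2

Subset S = {W3, W5}
Neighbors N(S) = {J1, J2, J3}

|N(S)| = 3, |S| = 2
Hall's condition: |N(S)| ≥ |S| is satisfied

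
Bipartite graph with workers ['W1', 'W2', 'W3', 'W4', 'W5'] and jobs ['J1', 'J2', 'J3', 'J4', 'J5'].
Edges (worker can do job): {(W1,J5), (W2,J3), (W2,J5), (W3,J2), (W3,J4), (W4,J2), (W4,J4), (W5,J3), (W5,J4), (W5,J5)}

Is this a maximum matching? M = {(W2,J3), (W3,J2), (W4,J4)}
No, size 3 is not maximum

Proposed matching has size 3.
Maximum matching size for this graph: 4.

This is NOT maximum - can be improved to size 4.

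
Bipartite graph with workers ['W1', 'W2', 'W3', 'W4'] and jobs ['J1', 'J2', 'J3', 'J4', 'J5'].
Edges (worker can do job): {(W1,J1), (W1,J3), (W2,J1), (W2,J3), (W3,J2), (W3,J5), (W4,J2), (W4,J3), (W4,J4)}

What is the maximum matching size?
Maximum matching size = 4

Maximum matching: {(W1,J3), (W2,J1), (W3,J5), (W4,J4)}
Size: 4

This assigns 4 workers to 4 distinct jobs.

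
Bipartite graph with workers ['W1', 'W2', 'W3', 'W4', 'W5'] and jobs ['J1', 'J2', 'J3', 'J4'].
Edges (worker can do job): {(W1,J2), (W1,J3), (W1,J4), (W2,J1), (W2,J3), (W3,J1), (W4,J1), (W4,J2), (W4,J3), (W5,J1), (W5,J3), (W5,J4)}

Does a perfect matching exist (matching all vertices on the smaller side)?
Yes, perfect matching exists (size 4)

Perfect matching: {(W1,J4), (W3,J1), (W4,J2), (W5,J3)}
All 4 vertices on the smaller side are matched.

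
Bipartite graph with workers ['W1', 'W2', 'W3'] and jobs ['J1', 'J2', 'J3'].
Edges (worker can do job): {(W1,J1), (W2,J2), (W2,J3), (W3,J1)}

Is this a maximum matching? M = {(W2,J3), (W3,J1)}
Yes, size 2 is maximum

Proposed matching has size 2.
Maximum matching size for this graph: 2.

This is a maximum matching.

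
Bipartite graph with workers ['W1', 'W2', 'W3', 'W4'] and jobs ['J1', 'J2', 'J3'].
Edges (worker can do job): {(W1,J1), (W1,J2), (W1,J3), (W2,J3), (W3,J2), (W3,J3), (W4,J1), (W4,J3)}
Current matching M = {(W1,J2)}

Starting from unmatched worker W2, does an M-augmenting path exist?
Yes: W2 → J3

An M-augmenting path alternates non-matching / matching edges, starting and ending at unmatched vertices.
Path: W2 → J3
(J3 is unmatched in M, so the path is augmenting.)
Flipping edges along this path would increase |M| from 1 to 2.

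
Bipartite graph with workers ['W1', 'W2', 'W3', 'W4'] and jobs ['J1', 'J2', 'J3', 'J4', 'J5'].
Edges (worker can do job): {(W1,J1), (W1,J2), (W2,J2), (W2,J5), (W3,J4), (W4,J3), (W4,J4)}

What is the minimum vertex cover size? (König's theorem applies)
Minimum vertex cover size = 4

By König's theorem: in bipartite graphs,
min vertex cover = max matching = 4

Maximum matching has size 4, so minimum vertex cover also has size 4.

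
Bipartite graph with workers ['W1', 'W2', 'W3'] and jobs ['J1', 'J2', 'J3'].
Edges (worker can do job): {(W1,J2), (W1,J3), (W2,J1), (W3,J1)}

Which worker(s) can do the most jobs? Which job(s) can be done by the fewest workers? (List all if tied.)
Most versatile: W1 (2 jobs); Least covered: J2, J3 (1 workers)

Worker degrees (jobs they can do): W1:2, W2:1, W3:1
Job degrees (workers who can do it): J1:2, J2:1, J3:1

Maximum worker degree is 2, achieved by: W1
Minimum job degree is 1, achieved by: J2, J3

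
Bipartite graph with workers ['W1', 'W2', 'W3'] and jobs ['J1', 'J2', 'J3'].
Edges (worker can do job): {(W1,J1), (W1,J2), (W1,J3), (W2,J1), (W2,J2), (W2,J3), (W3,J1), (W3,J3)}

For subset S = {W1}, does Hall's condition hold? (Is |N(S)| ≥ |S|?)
Yes: |N(S)| = 3, |S| = 1

Subset S = {W1}
Neighbors N(S) = {J1, J2, J3}

|N(S)| = 3, |S| = 1
Hall's condition: |N(S)| ≥ |S| is satisfied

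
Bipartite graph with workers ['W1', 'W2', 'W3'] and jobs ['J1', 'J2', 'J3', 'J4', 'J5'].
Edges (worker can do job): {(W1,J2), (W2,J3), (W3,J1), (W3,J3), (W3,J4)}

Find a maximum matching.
Matching: {(W1,J2), (W2,J3), (W3,J1)}

Maximum matching (size 3):
  W1 → J2
  W2 → J3
  W3 → J1

Each worker is assigned to at most one job, and each job to at most one worker.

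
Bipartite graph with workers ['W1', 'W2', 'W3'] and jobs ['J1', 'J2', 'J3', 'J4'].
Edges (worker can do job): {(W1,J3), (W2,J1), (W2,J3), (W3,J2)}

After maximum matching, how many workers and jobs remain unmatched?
Unmatched: 0 workers, 1 jobs

Maximum matching size: 3
Workers: 3 total, 3 matched, 0 unmatched
Jobs: 4 total, 3 matched, 1 unmatched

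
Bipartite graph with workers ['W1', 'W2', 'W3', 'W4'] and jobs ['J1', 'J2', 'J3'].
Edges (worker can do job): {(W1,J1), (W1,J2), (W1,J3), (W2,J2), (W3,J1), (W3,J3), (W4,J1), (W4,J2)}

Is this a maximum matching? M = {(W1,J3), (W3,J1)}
No, size 2 is not maximum

Proposed matching has size 2.
Maximum matching size for this graph: 3.

This is NOT maximum - can be improved to size 3.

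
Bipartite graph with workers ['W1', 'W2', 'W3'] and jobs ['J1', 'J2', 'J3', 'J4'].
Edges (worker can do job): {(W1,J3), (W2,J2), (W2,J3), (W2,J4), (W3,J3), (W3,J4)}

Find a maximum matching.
Matching: {(W1,J3), (W2,J2), (W3,J4)}

Maximum matching (size 3):
  W1 → J3
  W2 → J2
  W3 → J4

Each worker is assigned to at most one job, and each job to at most one worker.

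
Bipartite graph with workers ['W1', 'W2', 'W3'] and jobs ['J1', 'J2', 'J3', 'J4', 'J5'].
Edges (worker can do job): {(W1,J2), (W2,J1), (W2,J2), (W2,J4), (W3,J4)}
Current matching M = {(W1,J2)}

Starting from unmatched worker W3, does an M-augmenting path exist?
Yes: W3 → J4

An M-augmenting path alternates non-matching / matching edges, starting and ending at unmatched vertices.
Path: W3 → J4
(J4 is unmatched in M, so the path is augmenting.)
Flipping edges along this path would increase |M| from 1 to 2.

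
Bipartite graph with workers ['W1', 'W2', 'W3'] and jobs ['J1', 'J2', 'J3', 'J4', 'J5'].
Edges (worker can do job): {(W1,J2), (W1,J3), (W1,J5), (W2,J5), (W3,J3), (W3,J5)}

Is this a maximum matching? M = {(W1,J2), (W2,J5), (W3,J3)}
Yes, size 3 is maximum

Proposed matching has size 3.
Maximum matching size for this graph: 3.

This is a maximum matching.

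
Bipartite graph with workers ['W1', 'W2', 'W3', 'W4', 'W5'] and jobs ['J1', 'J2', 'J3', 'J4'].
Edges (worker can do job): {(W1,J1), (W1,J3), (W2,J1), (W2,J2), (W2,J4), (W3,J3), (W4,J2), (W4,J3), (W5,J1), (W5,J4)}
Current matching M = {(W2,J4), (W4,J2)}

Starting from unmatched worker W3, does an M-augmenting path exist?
Yes: W3 → J3

An M-augmenting path alternates non-matching / matching edges, starting and ending at unmatched vertices.
Path: W3 → J3
(J3 is unmatched in M, so the path is augmenting.)
Flipping edges along this path would increase |M| from 2 to 3.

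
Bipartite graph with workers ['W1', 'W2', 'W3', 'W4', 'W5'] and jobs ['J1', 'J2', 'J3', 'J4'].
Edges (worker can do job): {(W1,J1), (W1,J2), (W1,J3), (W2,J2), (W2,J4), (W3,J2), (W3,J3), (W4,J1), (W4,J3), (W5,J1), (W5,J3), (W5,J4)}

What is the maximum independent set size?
Maximum independent set = 5

By König's theorem:
- Min vertex cover = Max matching = 4
- Max independent set = Total vertices - Min vertex cover
- Max independent set = 9 - 4 = 5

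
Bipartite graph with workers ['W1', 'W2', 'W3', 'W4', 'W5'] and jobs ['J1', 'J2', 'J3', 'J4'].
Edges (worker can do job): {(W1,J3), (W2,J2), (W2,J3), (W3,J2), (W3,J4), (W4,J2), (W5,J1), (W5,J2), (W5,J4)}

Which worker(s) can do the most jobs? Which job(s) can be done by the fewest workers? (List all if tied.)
Most versatile: W5 (3 jobs); Least covered: J1 (1 workers)

Worker degrees (jobs they can do): W1:1, W2:2, W3:2, W4:1, W5:3
Job degrees (workers who can do it): J1:1, J2:4, J3:2, J4:2

Maximum worker degree is 3, achieved by: W5
Minimum job degree is 1, achieved by: J1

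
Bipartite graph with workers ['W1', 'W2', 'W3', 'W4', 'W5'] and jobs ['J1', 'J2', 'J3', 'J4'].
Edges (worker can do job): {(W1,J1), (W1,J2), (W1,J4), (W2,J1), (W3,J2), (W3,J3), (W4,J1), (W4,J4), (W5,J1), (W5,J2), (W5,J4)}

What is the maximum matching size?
Maximum matching size = 4

Maximum matching: {(W1,J1), (W3,J3), (W4,J4), (W5,J2)}
Size: 4

This assigns 4 workers to 4 distinct jobs.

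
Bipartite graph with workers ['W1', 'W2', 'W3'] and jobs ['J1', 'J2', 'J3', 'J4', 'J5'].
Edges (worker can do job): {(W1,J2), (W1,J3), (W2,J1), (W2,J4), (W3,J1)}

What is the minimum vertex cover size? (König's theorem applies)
Minimum vertex cover size = 3

By König's theorem: in bipartite graphs,
min vertex cover = max matching = 3

Maximum matching has size 3, so minimum vertex cover also has size 3.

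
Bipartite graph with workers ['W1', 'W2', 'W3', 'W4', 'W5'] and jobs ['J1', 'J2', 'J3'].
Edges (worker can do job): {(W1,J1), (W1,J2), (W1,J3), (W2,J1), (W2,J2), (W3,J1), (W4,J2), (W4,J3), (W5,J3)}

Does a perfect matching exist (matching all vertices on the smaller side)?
Yes, perfect matching exists (size 3)

Perfect matching: {(W3,J1), (W4,J2), (W5,J3)}
All 3 vertices on the smaller side are matched.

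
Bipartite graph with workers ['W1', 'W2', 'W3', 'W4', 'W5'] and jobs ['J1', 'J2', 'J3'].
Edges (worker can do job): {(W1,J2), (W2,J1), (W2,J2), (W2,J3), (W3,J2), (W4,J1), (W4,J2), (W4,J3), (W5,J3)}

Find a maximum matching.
Matching: {(W3,J2), (W4,J1), (W5,J3)}

Maximum matching (size 3):
  W3 → J2
  W4 → J1
  W5 → J3

Each worker is assigned to at most one job, and each job to at most one worker.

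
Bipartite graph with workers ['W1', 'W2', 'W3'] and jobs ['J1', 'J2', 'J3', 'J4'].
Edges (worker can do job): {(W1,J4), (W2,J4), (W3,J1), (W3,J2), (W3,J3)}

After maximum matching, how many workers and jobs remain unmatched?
Unmatched: 1 workers, 2 jobs

Maximum matching size: 2
Workers: 3 total, 2 matched, 1 unmatched
Jobs: 4 total, 2 matched, 2 unmatched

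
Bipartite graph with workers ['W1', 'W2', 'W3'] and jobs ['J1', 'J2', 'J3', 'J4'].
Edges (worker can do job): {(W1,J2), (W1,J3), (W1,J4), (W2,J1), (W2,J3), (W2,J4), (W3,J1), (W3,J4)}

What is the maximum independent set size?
Maximum independent set = 4

By König's theorem:
- Min vertex cover = Max matching = 3
- Max independent set = Total vertices - Min vertex cover
- Max independent set = 7 - 3 = 4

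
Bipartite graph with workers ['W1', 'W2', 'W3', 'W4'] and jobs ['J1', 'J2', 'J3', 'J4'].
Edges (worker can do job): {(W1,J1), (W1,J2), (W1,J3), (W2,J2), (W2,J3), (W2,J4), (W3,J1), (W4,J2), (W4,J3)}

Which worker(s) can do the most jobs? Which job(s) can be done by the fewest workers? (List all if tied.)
Most versatile: W1, W2 (3 jobs); Least covered: J4 (1 workers)

Worker degrees (jobs they can do): W1:3, W2:3, W3:1, W4:2
Job degrees (workers who can do it): J1:2, J2:3, J3:3, J4:1

Maximum worker degree is 3, achieved by: W1, W2
Minimum job degree is 1, achieved by: J4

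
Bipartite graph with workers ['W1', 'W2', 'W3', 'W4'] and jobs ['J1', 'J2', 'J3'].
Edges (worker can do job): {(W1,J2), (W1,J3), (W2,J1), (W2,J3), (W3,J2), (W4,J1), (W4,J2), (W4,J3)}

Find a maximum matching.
Matching: {(W1,J3), (W2,J1), (W4,J2)}

Maximum matching (size 3):
  W1 → J3
  W2 → J1
  W4 → J2

Each worker is assigned to at most one job, and each job to at most one worker.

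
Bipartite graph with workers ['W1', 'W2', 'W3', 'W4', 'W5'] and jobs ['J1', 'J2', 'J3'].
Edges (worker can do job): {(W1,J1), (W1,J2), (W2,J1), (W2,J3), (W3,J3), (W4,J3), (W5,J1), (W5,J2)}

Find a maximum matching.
Matching: {(W1,J1), (W3,J3), (W5,J2)}

Maximum matching (size 3):
  W1 → J1
  W3 → J3
  W5 → J2

Each worker is assigned to at most one job, and each job to at most one worker.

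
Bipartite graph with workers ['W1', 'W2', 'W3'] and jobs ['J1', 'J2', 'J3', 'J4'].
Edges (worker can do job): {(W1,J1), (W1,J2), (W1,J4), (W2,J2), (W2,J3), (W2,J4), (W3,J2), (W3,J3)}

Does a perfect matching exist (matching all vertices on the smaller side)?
Yes, perfect matching exists (size 3)

Perfect matching: {(W1,J1), (W2,J3), (W3,J2)}
All 3 vertices on the smaller side are matched.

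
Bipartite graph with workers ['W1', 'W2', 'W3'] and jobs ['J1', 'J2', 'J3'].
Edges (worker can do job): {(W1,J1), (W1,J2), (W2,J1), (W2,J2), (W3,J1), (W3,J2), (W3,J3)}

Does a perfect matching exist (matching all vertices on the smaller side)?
Yes, perfect matching exists (size 3)

Perfect matching: {(W1,J1), (W2,J2), (W3,J3)}
All 3 vertices on the smaller side are matched.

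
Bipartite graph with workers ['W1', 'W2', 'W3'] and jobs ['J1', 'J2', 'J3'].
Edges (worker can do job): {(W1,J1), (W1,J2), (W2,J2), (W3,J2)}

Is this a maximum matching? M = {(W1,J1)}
No, size 1 is not maximum

Proposed matching has size 1.
Maximum matching size for this graph: 2.

This is NOT maximum - can be improved to size 2.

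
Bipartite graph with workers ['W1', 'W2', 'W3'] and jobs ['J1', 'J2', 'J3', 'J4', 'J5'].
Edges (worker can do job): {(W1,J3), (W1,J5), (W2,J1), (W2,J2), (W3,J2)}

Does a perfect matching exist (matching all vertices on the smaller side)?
Yes, perfect matching exists (size 3)

Perfect matching: {(W1,J5), (W2,J1), (W3,J2)}
All 3 vertices on the smaller side are matched.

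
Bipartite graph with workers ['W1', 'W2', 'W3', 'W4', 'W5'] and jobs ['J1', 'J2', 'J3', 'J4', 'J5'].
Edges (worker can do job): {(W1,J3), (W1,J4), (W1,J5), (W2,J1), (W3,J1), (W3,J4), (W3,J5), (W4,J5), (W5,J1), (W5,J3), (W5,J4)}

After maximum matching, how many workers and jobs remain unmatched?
Unmatched: 1 workers, 1 jobs

Maximum matching size: 4
Workers: 5 total, 4 matched, 1 unmatched
Jobs: 5 total, 4 matched, 1 unmatched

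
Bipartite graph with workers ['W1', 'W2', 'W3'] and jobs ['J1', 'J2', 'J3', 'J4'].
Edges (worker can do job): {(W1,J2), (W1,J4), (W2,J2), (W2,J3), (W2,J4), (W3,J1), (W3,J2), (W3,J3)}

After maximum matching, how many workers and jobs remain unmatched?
Unmatched: 0 workers, 1 jobs

Maximum matching size: 3
Workers: 3 total, 3 matched, 0 unmatched
Jobs: 4 total, 3 matched, 1 unmatched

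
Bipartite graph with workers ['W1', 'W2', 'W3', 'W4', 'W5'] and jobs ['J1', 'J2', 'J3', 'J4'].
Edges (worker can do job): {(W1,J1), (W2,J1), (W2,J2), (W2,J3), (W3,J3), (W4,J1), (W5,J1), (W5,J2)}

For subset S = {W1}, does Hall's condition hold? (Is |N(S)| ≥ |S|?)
Yes: |N(S)| = 1, |S| = 1

Subset S = {W1}
Neighbors N(S) = {J1}

|N(S)| = 1, |S| = 1
Hall's condition: |N(S)| ≥ |S| is satisfied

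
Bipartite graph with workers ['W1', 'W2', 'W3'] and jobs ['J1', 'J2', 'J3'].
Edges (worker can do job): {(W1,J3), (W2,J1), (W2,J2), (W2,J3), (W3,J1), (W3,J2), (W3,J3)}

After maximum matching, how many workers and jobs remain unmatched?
Unmatched: 0 workers, 0 jobs

Maximum matching size: 3
Workers: 3 total, 3 matched, 0 unmatched
Jobs: 3 total, 3 matched, 0 unmatched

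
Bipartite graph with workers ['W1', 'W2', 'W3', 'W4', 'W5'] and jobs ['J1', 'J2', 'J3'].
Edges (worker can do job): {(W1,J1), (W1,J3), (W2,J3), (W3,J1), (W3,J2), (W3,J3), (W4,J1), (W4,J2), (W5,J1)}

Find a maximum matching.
Matching: {(W1,J3), (W3,J1), (W4,J2)}

Maximum matching (size 3):
  W1 → J3
  W3 → J1
  W4 → J2

Each worker is assigned to at most one job, and each job to at most one worker.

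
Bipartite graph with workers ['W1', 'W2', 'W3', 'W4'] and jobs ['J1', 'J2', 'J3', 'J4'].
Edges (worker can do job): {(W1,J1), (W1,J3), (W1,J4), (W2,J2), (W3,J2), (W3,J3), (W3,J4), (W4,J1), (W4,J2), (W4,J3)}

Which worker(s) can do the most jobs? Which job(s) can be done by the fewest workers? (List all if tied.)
Most versatile: W1, W3, W4 (3 jobs); Least covered: J1, J4 (2 workers)

Worker degrees (jobs they can do): W1:3, W2:1, W3:3, W4:3
Job degrees (workers who can do it): J1:2, J2:3, J3:3, J4:2

Maximum worker degree is 3, achieved by: W1, W3, W4
Minimum job degree is 2, achieved by: J1, J4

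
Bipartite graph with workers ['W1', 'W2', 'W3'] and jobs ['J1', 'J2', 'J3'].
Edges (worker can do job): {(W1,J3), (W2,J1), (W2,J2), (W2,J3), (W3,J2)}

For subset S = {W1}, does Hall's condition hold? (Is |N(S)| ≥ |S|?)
Yes: |N(S)| = 1, |S| = 1

Subset S = {W1}
Neighbors N(S) = {J3}

|N(S)| = 1, |S| = 1
Hall's condition: |N(S)| ≥ |S| is satisfied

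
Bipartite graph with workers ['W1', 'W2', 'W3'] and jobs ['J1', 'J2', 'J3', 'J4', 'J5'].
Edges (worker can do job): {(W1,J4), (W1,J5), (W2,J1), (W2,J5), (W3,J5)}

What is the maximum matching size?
Maximum matching size = 3

Maximum matching: {(W1,J4), (W2,J1), (W3,J5)}
Size: 3

This assigns 3 workers to 3 distinct jobs.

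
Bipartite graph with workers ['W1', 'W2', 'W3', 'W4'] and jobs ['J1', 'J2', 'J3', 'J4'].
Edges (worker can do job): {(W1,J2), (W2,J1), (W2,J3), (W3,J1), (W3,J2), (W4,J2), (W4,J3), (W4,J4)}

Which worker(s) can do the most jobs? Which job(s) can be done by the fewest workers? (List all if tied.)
Most versatile: W4 (3 jobs); Least covered: J4 (1 workers)

Worker degrees (jobs they can do): W1:1, W2:2, W3:2, W4:3
Job degrees (workers who can do it): J1:2, J2:3, J3:2, J4:1

Maximum worker degree is 3, achieved by: W4
Minimum job degree is 1, achieved by: J4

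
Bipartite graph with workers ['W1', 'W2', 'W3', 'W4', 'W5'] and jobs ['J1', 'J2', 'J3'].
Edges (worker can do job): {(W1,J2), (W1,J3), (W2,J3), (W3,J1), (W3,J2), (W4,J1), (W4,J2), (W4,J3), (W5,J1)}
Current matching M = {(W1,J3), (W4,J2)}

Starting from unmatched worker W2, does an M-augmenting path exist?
Yes: W2 → J3 → W1 → J2 → W4 → J1

An M-augmenting path alternates non-matching / matching edges, starting and ending at unmatched vertices.
Path: W2 → J3 → W1 → J2 → W4 → J1
(J1 is unmatched in M, so the path is augmenting.)
Flipping edges along this path would increase |M| from 2 to 3.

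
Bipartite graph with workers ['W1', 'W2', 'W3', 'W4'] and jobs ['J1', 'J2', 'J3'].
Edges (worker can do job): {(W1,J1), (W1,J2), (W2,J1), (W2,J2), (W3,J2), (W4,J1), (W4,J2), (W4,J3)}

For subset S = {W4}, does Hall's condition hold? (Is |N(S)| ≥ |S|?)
Yes: |N(S)| = 3, |S| = 1

Subset S = {W4}
Neighbors N(S) = {J1, J2, J3}

|N(S)| = 3, |S| = 1
Hall's condition: |N(S)| ≥ |S| is satisfied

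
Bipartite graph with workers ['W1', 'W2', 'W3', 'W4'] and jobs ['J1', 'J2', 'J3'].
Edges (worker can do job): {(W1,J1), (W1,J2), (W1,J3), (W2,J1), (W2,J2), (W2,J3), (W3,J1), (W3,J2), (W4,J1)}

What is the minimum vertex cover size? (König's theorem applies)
Minimum vertex cover size = 3

By König's theorem: in bipartite graphs,
min vertex cover = max matching = 3

Maximum matching has size 3, so minimum vertex cover also has size 3.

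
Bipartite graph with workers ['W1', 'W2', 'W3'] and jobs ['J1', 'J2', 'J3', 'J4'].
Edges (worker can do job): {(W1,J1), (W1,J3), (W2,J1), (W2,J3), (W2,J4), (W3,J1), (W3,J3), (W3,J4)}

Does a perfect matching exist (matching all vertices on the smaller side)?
Yes, perfect matching exists (size 3)

Perfect matching: {(W1,J3), (W2,J1), (W3,J4)}
All 3 vertices on the smaller side are matched.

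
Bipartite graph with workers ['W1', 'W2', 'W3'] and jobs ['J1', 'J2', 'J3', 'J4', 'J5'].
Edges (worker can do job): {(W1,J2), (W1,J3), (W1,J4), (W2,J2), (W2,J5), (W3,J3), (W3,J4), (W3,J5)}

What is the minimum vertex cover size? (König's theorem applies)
Minimum vertex cover size = 3

By König's theorem: in bipartite graphs,
min vertex cover = max matching = 3

Maximum matching has size 3, so minimum vertex cover also has size 3.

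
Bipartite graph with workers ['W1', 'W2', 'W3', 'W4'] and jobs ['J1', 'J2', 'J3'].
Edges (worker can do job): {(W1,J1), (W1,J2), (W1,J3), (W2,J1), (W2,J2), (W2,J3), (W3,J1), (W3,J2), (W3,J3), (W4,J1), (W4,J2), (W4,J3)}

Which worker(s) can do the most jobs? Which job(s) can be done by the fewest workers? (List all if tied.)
Most versatile: W1, W2, W3, W4 (3 jobs); Least covered: J1, J2, J3 (4 workers)

Worker degrees (jobs they can do): W1:3, W2:3, W3:3, W4:3
Job degrees (workers who can do it): J1:4, J2:4, J3:4

Maximum worker degree is 3, achieved by: W1, W2, W3, W4
Minimum job degree is 4, achieved by: J1, J2, J3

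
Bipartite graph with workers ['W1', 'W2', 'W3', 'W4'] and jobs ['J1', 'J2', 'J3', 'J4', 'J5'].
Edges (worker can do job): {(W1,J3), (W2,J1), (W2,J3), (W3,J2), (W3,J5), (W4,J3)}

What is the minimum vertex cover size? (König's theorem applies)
Minimum vertex cover size = 3

By König's theorem: in bipartite graphs,
min vertex cover = max matching = 3

Maximum matching has size 3, so minimum vertex cover also has size 3.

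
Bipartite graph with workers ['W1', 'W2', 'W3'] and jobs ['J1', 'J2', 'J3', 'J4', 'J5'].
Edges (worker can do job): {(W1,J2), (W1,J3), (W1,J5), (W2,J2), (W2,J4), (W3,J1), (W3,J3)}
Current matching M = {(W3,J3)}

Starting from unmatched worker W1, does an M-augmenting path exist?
Yes: W1 → J2

An M-augmenting path alternates non-matching / matching edges, starting and ending at unmatched vertices.
Path: W1 → J2
(J2 is unmatched in M, so the path is augmenting.)
Flipping edges along this path would increase |M| from 1 to 2.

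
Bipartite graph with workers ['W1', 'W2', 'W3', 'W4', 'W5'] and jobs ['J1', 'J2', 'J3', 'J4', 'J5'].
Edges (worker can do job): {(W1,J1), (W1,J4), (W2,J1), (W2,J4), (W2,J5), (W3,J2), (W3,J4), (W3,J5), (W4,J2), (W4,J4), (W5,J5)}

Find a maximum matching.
Matching: {(W1,J1), (W2,J4), (W3,J5), (W4,J2)}

Maximum matching (size 4):
  W1 → J1
  W2 → J4
  W3 → J5
  W4 → J2

Each worker is assigned to at most one job, and each job to at most one worker.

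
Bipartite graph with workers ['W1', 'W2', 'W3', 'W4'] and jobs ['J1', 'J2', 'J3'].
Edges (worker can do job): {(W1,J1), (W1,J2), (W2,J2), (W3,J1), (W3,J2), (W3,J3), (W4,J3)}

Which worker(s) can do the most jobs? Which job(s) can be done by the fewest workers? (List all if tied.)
Most versatile: W3 (3 jobs); Least covered: J1, J3 (2 workers)

Worker degrees (jobs they can do): W1:2, W2:1, W3:3, W4:1
Job degrees (workers who can do it): J1:2, J2:3, J3:2

Maximum worker degree is 3, achieved by: W3
Minimum job degree is 2, achieved by: J1, J3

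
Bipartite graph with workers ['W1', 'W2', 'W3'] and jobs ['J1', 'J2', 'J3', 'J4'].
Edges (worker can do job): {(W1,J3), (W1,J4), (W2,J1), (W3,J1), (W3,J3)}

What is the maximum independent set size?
Maximum independent set = 4

By König's theorem:
- Min vertex cover = Max matching = 3
- Max independent set = Total vertices - Min vertex cover
- Max independent set = 7 - 3 = 4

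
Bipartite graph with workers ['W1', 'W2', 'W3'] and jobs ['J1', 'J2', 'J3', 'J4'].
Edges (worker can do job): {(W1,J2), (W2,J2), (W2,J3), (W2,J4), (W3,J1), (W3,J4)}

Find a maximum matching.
Matching: {(W1,J2), (W2,J4), (W3,J1)}

Maximum matching (size 3):
  W1 → J2
  W2 → J4
  W3 → J1

Each worker is assigned to at most one job, and each job to at most one worker.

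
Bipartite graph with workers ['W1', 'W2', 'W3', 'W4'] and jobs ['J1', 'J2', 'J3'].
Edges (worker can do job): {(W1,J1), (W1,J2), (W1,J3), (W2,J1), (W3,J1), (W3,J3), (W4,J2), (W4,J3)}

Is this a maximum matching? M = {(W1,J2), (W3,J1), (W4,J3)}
Yes, size 3 is maximum

Proposed matching has size 3.
Maximum matching size for this graph: 3.

This is a maximum matching.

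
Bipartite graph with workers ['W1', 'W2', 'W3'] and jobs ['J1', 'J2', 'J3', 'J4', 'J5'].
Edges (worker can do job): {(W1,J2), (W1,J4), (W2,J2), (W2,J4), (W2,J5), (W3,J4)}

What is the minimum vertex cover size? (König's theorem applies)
Minimum vertex cover size = 3

By König's theorem: in bipartite graphs,
min vertex cover = max matching = 3

Maximum matching has size 3, so minimum vertex cover also has size 3.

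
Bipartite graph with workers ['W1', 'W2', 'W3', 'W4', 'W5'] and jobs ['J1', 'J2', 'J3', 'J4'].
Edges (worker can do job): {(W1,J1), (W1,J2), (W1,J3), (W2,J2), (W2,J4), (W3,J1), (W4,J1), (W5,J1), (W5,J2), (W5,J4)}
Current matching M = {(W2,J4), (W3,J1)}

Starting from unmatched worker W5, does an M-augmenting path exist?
Yes: W5 → J2

An M-augmenting path alternates non-matching / matching edges, starting and ending at unmatched vertices.
Path: W5 → J2
(J2 is unmatched in M, so the path is augmenting.)
Flipping edges along this path would increase |M| from 2 to 3.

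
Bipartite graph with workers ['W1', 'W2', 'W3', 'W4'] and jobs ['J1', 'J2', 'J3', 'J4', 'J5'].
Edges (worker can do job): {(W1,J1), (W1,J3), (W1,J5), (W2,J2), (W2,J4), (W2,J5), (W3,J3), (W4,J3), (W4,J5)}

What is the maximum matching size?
Maximum matching size = 4

Maximum matching: {(W1,J1), (W2,J4), (W3,J3), (W4,J5)}
Size: 4

This assigns 4 workers to 4 distinct jobs.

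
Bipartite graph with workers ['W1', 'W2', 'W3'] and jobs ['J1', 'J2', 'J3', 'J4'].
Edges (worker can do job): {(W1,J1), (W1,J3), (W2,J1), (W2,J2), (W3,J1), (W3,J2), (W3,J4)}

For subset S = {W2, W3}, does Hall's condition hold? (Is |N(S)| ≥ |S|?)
Yes: |N(S)| = 3, |S| = 2

Subset S = {W2, W3}
Neighbors N(S) = {J1, J2, J4}

|N(S)| = 3, |S| = 2
Hall's condition: |N(S)| ≥ |S| is satisfied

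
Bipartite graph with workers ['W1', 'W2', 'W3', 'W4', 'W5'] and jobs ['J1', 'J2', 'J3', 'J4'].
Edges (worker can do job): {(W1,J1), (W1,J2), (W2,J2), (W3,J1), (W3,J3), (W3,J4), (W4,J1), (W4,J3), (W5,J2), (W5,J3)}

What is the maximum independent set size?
Maximum independent set = 5

By König's theorem:
- Min vertex cover = Max matching = 4
- Max independent set = Total vertices - Min vertex cover
- Max independent set = 9 - 4 = 5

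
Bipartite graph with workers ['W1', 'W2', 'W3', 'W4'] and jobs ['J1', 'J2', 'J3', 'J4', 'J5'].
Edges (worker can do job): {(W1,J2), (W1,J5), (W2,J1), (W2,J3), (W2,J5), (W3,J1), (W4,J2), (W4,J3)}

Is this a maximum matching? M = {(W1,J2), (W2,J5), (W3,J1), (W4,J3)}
Yes, size 4 is maximum

Proposed matching has size 4.
Maximum matching size for this graph: 4.

This is a maximum matching.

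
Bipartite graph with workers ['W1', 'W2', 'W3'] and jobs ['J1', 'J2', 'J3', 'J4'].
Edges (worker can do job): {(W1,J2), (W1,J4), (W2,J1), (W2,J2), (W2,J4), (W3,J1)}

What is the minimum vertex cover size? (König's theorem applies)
Minimum vertex cover size = 3

By König's theorem: in bipartite graphs,
min vertex cover = max matching = 3

Maximum matching has size 3, so minimum vertex cover also has size 3.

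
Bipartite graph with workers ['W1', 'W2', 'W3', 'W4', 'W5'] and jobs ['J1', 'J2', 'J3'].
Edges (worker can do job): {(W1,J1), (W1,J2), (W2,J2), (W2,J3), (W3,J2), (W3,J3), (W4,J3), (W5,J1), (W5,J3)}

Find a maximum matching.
Matching: {(W3,J2), (W4,J3), (W5,J1)}

Maximum matching (size 3):
  W3 → J2
  W4 → J3
  W5 → J1

Each worker is assigned to at most one job, and each job to at most one worker.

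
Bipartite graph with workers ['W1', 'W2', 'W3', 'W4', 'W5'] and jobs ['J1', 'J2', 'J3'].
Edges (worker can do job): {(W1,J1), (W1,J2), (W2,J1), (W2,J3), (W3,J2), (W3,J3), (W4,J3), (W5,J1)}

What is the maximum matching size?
Maximum matching size = 3

Maximum matching: {(W1,J2), (W3,J3), (W5,J1)}
Size: 3

This assigns 3 workers to 3 distinct jobs.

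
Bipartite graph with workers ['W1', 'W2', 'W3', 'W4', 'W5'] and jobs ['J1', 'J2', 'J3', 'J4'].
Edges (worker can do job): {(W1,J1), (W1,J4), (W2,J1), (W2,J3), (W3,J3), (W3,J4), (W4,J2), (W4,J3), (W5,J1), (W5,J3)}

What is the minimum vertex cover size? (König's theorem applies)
Minimum vertex cover size = 4

By König's theorem: in bipartite graphs,
min vertex cover = max matching = 4

Maximum matching has size 4, so minimum vertex cover also has size 4.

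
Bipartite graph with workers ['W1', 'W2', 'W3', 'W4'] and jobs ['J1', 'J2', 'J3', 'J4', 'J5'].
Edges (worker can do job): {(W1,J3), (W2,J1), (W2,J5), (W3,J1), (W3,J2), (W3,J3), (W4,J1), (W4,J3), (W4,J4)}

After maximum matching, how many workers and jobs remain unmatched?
Unmatched: 0 workers, 1 jobs

Maximum matching size: 4
Workers: 4 total, 4 matched, 0 unmatched
Jobs: 5 total, 4 matched, 1 unmatched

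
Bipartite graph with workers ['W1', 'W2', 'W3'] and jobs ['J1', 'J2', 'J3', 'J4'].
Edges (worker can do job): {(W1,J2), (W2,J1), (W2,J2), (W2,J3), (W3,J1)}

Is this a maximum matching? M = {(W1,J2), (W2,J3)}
No, size 2 is not maximum

Proposed matching has size 2.
Maximum matching size for this graph: 3.

This is NOT maximum - can be improved to size 3.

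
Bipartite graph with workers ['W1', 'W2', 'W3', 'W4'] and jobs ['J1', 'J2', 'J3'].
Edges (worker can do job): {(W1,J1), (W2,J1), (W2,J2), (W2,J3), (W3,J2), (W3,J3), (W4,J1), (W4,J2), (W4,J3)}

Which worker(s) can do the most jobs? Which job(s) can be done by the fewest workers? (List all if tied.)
Most versatile: W2, W4 (3 jobs); Least covered: J1, J2, J3 (3 workers)

Worker degrees (jobs they can do): W1:1, W2:3, W3:2, W4:3
Job degrees (workers who can do it): J1:3, J2:3, J3:3

Maximum worker degree is 3, achieved by: W2, W4
Minimum job degree is 3, achieved by: J1, J2, J3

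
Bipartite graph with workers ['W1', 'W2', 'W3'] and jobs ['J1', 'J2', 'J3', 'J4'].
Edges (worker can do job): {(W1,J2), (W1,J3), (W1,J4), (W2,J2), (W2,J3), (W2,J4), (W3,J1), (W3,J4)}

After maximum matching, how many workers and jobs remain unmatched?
Unmatched: 0 workers, 1 jobs

Maximum matching size: 3
Workers: 3 total, 3 matched, 0 unmatched
Jobs: 4 total, 3 matched, 1 unmatched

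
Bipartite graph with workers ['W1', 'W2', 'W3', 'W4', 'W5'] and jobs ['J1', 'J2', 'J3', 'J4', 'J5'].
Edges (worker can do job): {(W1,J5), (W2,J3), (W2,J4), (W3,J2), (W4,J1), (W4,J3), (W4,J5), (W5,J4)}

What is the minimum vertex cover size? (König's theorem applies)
Minimum vertex cover size = 5

By König's theorem: in bipartite graphs,
min vertex cover = max matching = 5

Maximum matching has size 5, so minimum vertex cover also has size 5.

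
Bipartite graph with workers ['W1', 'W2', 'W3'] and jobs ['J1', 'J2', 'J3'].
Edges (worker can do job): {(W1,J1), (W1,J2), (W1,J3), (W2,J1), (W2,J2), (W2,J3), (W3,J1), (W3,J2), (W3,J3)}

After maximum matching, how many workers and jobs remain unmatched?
Unmatched: 0 workers, 0 jobs

Maximum matching size: 3
Workers: 3 total, 3 matched, 0 unmatched
Jobs: 3 total, 3 matched, 0 unmatched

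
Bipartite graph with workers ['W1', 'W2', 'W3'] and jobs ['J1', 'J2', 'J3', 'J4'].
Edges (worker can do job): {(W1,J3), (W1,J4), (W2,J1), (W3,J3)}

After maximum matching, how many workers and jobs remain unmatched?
Unmatched: 0 workers, 1 jobs

Maximum matching size: 3
Workers: 3 total, 3 matched, 0 unmatched
Jobs: 4 total, 3 matched, 1 unmatched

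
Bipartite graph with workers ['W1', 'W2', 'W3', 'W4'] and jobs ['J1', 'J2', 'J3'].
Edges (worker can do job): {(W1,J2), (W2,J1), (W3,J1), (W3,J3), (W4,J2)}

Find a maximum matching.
Matching: {(W2,J1), (W3,J3), (W4,J2)}

Maximum matching (size 3):
  W2 → J1
  W3 → J3
  W4 → J2

Each worker is assigned to at most one job, and each job to at most one worker.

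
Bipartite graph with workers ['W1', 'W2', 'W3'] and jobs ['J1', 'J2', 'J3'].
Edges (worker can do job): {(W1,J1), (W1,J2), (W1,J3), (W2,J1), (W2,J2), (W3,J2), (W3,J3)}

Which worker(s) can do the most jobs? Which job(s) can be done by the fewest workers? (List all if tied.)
Most versatile: W1 (3 jobs); Least covered: J1, J3 (2 workers)

Worker degrees (jobs they can do): W1:3, W2:2, W3:2
Job degrees (workers who can do it): J1:2, J2:3, J3:2

Maximum worker degree is 3, achieved by: W1
Minimum job degree is 2, achieved by: J1, J3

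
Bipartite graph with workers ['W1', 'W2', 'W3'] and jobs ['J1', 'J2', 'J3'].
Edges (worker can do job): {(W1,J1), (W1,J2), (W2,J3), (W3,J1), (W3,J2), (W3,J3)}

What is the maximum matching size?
Maximum matching size = 3

Maximum matching: {(W1,J1), (W2,J3), (W3,J2)}
Size: 3

This assigns 3 workers to 3 distinct jobs.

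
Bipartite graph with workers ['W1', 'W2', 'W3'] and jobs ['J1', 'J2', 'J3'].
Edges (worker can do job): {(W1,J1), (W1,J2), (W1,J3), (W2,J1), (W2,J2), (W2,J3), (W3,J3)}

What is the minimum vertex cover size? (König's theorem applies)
Minimum vertex cover size = 3

By König's theorem: in bipartite graphs,
min vertex cover = max matching = 3

Maximum matching has size 3, so minimum vertex cover also has size 3.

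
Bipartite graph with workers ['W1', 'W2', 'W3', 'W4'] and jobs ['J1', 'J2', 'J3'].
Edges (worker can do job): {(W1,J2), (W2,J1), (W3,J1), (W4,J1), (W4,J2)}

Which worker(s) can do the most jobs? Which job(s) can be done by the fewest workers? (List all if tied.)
Most versatile: W4 (2 jobs); Least covered: J3 (0 workers)

Worker degrees (jobs they can do): W1:1, W2:1, W3:1, W4:2
Job degrees (workers who can do it): J1:3, J2:2, J3:0

Maximum worker degree is 2, achieved by: W4
Minimum job degree is 0, achieved by: J3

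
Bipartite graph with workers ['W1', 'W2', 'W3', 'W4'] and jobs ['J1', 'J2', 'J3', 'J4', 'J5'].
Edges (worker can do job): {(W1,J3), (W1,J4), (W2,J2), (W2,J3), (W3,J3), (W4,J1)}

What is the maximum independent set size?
Maximum independent set = 5

By König's theorem:
- Min vertex cover = Max matching = 4
- Max independent set = Total vertices - Min vertex cover
- Max independent set = 9 - 4 = 5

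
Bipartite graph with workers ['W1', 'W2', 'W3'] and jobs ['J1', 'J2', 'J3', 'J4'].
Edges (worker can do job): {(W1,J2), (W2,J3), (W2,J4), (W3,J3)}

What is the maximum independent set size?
Maximum independent set = 4

By König's theorem:
- Min vertex cover = Max matching = 3
- Max independent set = Total vertices - Min vertex cover
- Max independent set = 7 - 3 = 4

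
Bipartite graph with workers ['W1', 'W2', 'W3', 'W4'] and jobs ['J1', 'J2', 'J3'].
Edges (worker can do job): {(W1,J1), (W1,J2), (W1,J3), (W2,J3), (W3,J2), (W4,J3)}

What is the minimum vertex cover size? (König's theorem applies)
Minimum vertex cover size = 3

By König's theorem: in bipartite graphs,
min vertex cover = max matching = 3

Maximum matching has size 3, so minimum vertex cover also has size 3.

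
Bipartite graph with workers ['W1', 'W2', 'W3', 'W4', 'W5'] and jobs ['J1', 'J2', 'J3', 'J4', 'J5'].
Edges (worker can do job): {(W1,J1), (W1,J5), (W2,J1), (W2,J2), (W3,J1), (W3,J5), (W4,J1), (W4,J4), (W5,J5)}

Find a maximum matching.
Matching: {(W2,J2), (W3,J1), (W4,J4), (W5,J5)}

Maximum matching (size 4):
  W2 → J2
  W3 → J1
  W4 → J4
  W5 → J5

Each worker is assigned to at most one job, and each job to at most one worker.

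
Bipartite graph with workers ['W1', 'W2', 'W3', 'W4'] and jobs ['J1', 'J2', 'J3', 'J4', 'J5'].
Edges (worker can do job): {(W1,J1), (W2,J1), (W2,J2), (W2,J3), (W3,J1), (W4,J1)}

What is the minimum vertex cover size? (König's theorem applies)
Minimum vertex cover size = 2

By König's theorem: in bipartite graphs,
min vertex cover = max matching = 2

Maximum matching has size 2, so minimum vertex cover also has size 2.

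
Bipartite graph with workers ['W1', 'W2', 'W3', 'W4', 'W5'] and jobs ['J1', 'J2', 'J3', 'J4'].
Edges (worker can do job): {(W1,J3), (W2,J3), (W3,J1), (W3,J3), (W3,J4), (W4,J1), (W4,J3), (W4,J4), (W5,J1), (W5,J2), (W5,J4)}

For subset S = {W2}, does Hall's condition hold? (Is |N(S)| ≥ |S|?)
Yes: |N(S)| = 1, |S| = 1

Subset S = {W2}
Neighbors N(S) = {J3}

|N(S)| = 1, |S| = 1
Hall's condition: |N(S)| ≥ |S| is satisfied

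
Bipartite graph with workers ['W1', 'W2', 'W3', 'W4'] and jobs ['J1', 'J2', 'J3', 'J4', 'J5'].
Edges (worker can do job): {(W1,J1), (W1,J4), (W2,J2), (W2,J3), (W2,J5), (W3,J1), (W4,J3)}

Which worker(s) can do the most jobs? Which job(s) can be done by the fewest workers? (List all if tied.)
Most versatile: W2 (3 jobs); Least covered: J2, J4, J5 (1 workers)

Worker degrees (jobs they can do): W1:2, W2:3, W3:1, W4:1
Job degrees (workers who can do it): J1:2, J2:1, J3:2, J4:1, J5:1

Maximum worker degree is 3, achieved by: W2
Minimum job degree is 1, achieved by: J2, J4, J5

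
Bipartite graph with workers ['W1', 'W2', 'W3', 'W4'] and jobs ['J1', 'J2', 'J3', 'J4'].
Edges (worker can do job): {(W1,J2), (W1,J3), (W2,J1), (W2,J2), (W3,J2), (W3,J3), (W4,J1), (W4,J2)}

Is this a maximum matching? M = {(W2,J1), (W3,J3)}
No, size 2 is not maximum

Proposed matching has size 2.
Maximum matching size for this graph: 3.

This is NOT maximum - can be improved to size 3.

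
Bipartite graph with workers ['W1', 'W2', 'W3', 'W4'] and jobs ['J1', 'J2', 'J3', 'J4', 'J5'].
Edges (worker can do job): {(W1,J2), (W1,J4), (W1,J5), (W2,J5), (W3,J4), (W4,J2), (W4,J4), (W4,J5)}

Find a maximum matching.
Matching: {(W1,J5), (W3,J4), (W4,J2)}

Maximum matching (size 3):
  W1 → J5
  W3 → J4
  W4 → J2

Each worker is assigned to at most one job, and each job to at most one worker.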